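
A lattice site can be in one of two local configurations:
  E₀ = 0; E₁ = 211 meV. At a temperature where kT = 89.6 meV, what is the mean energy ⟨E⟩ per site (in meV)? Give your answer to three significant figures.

Eᵢ/kT = 0, 2.3549.
Z = Σ e^(−Eᵢ/kT) = e^(−0) + e^(−2.3549) = 1.0000 + 0.094903 = 1.0949.
⟨E⟩ = Σ Eᵢ e^(−Eᵢ/kT) / Z = (0·1.0000 + 211·0.094903) / 1.0949 = 18.3 meV.

18.3 meV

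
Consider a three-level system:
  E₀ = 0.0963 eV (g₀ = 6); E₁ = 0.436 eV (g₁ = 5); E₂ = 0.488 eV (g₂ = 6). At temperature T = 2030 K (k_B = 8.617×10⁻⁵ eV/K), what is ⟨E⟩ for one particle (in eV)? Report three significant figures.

k_BT = 8.617×10⁻⁵ × 2030 K = 0.17493 eV.
Eᵢ/kT = 0.55051, 2.4924, 2.7897.
Z = Σ gᵢe^(−Eᵢ/kT) = 6·e^(−0.55051) + 5·e^(−2.4924) + 6·e^(−2.7897) = 3.4599 + 0.41356 + 0.36864 = 4.2421.
⟨E⟩ = Σ Eᵢ gᵢe^(−Eᵢ/kT) / Z = (0.0963·3.4599 + 0.436·0.41356 + 0.488·0.36864) / 4.2421 = 0.163 eV.

0.163 eV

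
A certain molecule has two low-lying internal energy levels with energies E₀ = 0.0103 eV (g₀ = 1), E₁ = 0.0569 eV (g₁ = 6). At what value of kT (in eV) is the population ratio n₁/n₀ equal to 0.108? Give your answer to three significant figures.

0.0116 eV

n₁/n₀ = (g₁/g₀) exp[−(E₁−E₀)/kT] = 0.108.
⇒ (E₁−E₀)/kT = ln((6/1)/0.108) = ln(55.556) = 4.0174.
kT = 0.0466 eV / 4.0174 = 0.0116 eV.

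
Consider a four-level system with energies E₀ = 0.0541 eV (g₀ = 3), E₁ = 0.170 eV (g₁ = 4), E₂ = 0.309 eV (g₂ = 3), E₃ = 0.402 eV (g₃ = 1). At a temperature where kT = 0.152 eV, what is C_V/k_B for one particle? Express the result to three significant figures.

0.357

Eᵢ/kT = 0.35592, 1.1184, 2.0329, 2.6447.
Z = Σ gᵢe^(−Eᵢ/kT) = 3·e^(−0.35592) + 4·e^(−1.1184) + 3·e^(−2.0329) + 1·e^(−2.6447) = 2.1016 + 1.3072 + 0.39287 + 0.071027 = 3.8727.
⟨E⟩ = 0.12546 eV, ⟨E²⟩ = 0.023993 eV².
C_V/k_B = (⟨E²⟩ − ⟨E⟩²)/(kT)² = (0.023993 − 0.015740)/0.023104 = 0.357.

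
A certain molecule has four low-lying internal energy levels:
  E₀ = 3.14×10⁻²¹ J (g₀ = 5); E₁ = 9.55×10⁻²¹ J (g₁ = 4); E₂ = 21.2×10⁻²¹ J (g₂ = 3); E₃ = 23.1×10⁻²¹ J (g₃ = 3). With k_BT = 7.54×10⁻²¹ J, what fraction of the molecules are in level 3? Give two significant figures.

0.030

Eᵢ/kT = 0.4164, 1.267, 2.812, 3.064.
Z = Σ gᵢe^(−Eᵢ/kT) = 5·e^(−0.4164) + 4·e^(−1.267) + 3·e^(−2.812) + 3·e^(−3.064) = 3.297 + 1.127 + 0.1803 + 0.1401 = 4.744.
P₃ = g₃ e^(−E₃/kT) / Z = 0.1401/4.744 = 0.030.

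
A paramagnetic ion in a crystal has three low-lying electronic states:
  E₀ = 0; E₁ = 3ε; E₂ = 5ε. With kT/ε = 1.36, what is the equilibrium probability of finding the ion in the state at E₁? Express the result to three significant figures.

Eᵢ/kT = 0, 2.2059, 3.6765.
Z = Σ e^(−Eᵢ/kT) = e^(−0) + e^(−2.2059) + e^(−3.6765) = 1.0000 + 0.11015 + 0.025311 = 1.1355.
P₁ = e^(−E₁/kT) / Z = 0.11015/1.1355 = 0.0970.

0.0970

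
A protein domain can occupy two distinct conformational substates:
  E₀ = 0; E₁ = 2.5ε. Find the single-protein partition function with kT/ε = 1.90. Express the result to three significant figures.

Z = 1.27

Eᵢ/kT = 0, 1.3158.
Z = Σ e^(−Eᵢ/kT) = e^(−0) + e^(−1.3158) = 1.0000 + 0.26826 = 1.2683.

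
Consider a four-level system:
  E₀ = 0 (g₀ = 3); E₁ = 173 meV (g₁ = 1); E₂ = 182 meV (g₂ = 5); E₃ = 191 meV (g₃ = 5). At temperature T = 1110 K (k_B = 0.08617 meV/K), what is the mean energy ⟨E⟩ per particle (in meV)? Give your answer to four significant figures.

k_BT = 0.08617 × 1110 K = 95.6487 meV.
Eᵢ/kT = 0, 1.80870, 1.90280, 1.99689.
Z = Σ gᵢe^(−Eᵢ/kT) = 3·e^(−0) + 1·e^(−1.80870) + 5·e^(−1.90280) + 5·e^(−1.99689) = 3.00000 + 0.163867 + 0.745752 + 0.678784 = 4.58840.
⟨E⟩ = Σ Eᵢ gᵢe^(−Eᵢ/kT) / Z = (0·3.00000 + 173·0.163867 + 182·0.745752 + 191·0.678784) / 4.58840 = 64.01 meV.

64.01 meV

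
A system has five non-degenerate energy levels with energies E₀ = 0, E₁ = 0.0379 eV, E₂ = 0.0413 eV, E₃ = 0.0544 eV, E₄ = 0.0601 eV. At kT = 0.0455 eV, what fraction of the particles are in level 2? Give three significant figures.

0.168

Eᵢ/kT = 0, 0.83297, 0.90769, 1.1956, 1.3209.
Z = Σ e^(−Eᵢ/kT) = e^(−0) + e^(−0.83297) + e^(−0.90769) + e^(−1.1956) + e^(−1.3209) = 1.0000 + 0.43476 + 0.40346 + 0.30252 + 0.26689 = 2.4076.
P₂ = e^(−E₂/kT) / Z = 0.40346/2.4076 = 0.168.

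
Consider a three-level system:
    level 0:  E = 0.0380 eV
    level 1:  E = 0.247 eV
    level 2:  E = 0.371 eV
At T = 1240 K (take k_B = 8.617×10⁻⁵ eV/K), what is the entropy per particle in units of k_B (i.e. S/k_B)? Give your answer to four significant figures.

0.5201

k_BT = 8.617×10⁻⁵ × 1240 K = 0.106851 eV.
Eᵢ/kT = 0.355635, 2.31163, 3.47212.
Z = Σ e^(−Eᵢ/kT) = e^(−0.355635) + e^(−2.31163) + e^(−3.47212) = 0.700728 + 0.0990996 + 0.0310511 = 0.830879.
⟨E⟩ = Σ EᵢPᵢ = 0.0753723 eV.
S/k_B = ln Z + ⟨E⟩/kT = ln(0.830879) + 0.0753723/0.106851 = -0.185271 + 0.705396 = 0.5201.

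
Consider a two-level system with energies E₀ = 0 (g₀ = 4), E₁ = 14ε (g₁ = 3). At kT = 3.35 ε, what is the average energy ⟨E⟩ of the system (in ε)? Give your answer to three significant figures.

Eᵢ/kT = 0, 4.1791.
Z = Σ gᵢe^(−Eᵢ/kT) = 4·e^(−0) + 3·e^(−4.1791) = 4.0000 + 0.045937 = 4.0459.
⟨E⟩ = Σ Eᵢ gᵢe^(−Eᵢ/kT) / Z = (0·4.0000 + 14·0.045937) / 4.0459 = 0.159 ε.

0.159 ε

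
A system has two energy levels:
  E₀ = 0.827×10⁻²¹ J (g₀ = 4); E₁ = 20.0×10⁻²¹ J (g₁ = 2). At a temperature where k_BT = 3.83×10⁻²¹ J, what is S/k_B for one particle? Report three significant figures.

1.41

Eᵢ/kT = 0.21593, 5.2219.
Z = Σ gᵢe^(−Eᵢ/kT) = 4·e^(−0.21593) + 2·e^(−5.2219) = 3.2232 + 0.010794 = 3.2340.
⟨E⟩ = Σ EᵢPᵢ = 0.89099 ×10⁻²¹ J.
S/k_B = ln Z + ⟨E⟩/kT = ln(3.2340) + 0.89099/3.83 = 1.1737 + 0.23263 = 1.41.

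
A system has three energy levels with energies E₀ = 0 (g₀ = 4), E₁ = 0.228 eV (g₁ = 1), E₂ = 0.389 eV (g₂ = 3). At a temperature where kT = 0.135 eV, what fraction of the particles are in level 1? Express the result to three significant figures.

0.0424

Eᵢ/kT = 0, 1.6889, 2.8815.
Z = Σ gᵢe^(−Eᵢ/kT) = 4·e^(−0) + 1·e^(−1.6889) + 3·e^(−2.8815) = 4.0000 + 0.18472 + 0.16815 = 4.3529.
P₁ = g₁ e^(−E₁/kT) / Z = 0.18472/4.3529 = 0.0424.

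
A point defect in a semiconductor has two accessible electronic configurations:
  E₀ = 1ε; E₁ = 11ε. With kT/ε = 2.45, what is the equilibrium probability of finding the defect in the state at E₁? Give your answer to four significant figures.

Eᵢ/kT = 0.408163, 4.48980.
Z = Σ e^(−Eᵢ/kT) = e^(−0.408163) + e^(−4.48980) = 0.664870 + 0.0112229 = 0.676093.
P₁ = e^(−E₁/kT) / Z = 0.0112229/0.676093 = 0.01660.

0.01660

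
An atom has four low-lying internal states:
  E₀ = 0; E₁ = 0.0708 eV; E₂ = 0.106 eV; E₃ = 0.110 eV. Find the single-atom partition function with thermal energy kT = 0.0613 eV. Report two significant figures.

Eᵢ/kT = 0, 1.155, 1.729, 1.794.
Z = Σ e^(−Eᵢ/kT) = e^(−0) + e^(−1.155) + e^(−1.729) + e^(−1.794) = 1.000 + 0.3151 + 0.1775 + 0.1663 = 1.659.

Z = 1.7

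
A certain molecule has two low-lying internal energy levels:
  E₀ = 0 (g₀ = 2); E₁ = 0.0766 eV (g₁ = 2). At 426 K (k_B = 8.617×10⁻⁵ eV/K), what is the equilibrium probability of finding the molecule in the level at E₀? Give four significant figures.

0.8896

k_BT = 8.617×10⁻⁵ × 426 K = 0.0367084 eV.
Eᵢ/kT = 0, 2.08672.
Z = Σ gᵢe^(−Eᵢ/kT) = 2·e^(−0) + 2·e^(−2.08672) = 2.00000 + 0.248187 = 2.24819.
P₀ = g₀ e^(−E₀/kT) / Z = 2.00000/2.24819 = 0.8896.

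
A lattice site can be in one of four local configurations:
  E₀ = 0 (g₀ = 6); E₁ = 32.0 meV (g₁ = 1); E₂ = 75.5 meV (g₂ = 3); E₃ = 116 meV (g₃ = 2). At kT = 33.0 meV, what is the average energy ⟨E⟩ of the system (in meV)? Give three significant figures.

6.23 meV

Eᵢ/kT = 0, 0.96970, 2.2879, 3.5152.
Z = Σ gᵢe^(−Eᵢ/kT) = 6·e^(−0) + 1·e^(−0.96970) + 3·e^(−2.2879) + 2·e^(−3.5152) = 6.0000 + 0.37920 + 0.30444 + 0.059484 = 6.7431.
⟨E⟩ = Σ Eᵢ gᵢe^(−Eᵢ/kT) / Z = (0·6.0000 + 32.0·0.37920 + 75.5·0.30444 + 116·0.059484) / 6.7431 = 6.23 meV.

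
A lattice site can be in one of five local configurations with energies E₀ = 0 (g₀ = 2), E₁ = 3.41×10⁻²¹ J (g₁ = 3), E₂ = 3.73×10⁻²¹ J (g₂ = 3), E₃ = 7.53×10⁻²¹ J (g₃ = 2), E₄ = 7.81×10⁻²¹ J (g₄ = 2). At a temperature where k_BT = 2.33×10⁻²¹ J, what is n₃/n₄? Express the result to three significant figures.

n₃/n₄ = (g₃/g₄) exp[−(E₃−E₄)/kT] = (2/2) × exp(−(-0.28 ×10⁻²¹ J)/(2.33 ×10⁻²¹ J)) = (2/2) × exp(0.12017) = 1.13.

1.13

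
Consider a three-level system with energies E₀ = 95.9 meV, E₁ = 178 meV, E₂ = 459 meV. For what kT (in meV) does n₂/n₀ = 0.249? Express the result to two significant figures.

n₂/n₀ = exp[−(E₂−E₀)/kT] = 0.249.
⇒ (E₂−E₀)/kT = ln(1/0.249) = ln(4.016) = 1.390.
kT = 363.1 meV / 1.390 = 260 meV.

260 meV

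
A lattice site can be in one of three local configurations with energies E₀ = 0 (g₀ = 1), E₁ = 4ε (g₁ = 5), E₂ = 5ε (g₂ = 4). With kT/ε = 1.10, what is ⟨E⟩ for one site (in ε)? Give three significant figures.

Eᵢ/kT = 0, 3.6364, 4.5455.
Z = Σ gᵢe^(−Eᵢ/kT) = 1·e^(−0) + 5·e^(−3.6364) + 4·e^(−4.5455) = 1.0000 + 0.13174 + 0.042459 = 1.1742.
⟨E⟩ = Σ Eᵢ gᵢe^(−Eᵢ/kT) / Z = (0·1.0000 + 4·0.13174 + 5·0.042459) / 1.1742 = 0.630 ε.

0.630 ε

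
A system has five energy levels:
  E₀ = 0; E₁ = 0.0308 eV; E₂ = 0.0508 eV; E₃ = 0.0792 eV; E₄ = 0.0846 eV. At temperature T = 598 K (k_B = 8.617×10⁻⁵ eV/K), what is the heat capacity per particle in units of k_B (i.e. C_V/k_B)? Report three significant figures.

k_BT = 8.617×10⁻⁵ × 598 K = 0.051530 eV.
Eᵢ/kT = 0, 0.59771, 0.98583, 1.5370, 1.6418.
Z = Σ e^(−Eᵢ/kT) = e^(−0) + e^(−0.59771) + e^(−0.98583) + e^(−1.5370) + e^(−1.6418) = 1.0000 + 0.55007 + 0.37313 + 0.21503 + 0.19363 = 2.3319.
⟨E⟩ = 0.029722 eV, ⟨E²⟩ = 0.0018094 eV².
C_V/k_B = (⟨E²⟩ − ⟨E⟩²)/(kT)² = (0.0018094 − 0.00088340)/0.0026553 = 0.349.

0.349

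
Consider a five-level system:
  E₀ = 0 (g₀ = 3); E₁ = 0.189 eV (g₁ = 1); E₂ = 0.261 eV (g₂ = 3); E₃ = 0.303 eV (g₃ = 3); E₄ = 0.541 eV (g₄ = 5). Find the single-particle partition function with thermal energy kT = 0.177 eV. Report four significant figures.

Z = 4.807

Eᵢ/kT = 0, 1.06780, 1.47458, 1.71186, 3.05650.
Z = Σ gᵢe^(−Eᵢ/kT) = 3·e^(−0) + 1·e^(−1.06780) + 3·e^(−1.47458) + 3·e^(−1.71186) + 5·e^(−3.05650) = 3.00000 + 0.343764 + 0.686625 + 0.541589 + 0.235260 = 4.80724.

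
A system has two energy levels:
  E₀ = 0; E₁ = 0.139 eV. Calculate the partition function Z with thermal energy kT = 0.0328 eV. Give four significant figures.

Z = 1.014

Eᵢ/kT = 0, 4.23780.
Z = Σ e^(−Eᵢ/kT) = e^(−0) + e^(−4.23780) = 1.00000 + 0.0144393 = 1.01444.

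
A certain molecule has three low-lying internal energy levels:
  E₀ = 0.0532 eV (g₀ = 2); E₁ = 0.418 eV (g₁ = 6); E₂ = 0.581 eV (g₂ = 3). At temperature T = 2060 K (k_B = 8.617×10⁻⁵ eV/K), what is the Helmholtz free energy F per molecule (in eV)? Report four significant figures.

-0.1371 eV

k_BT = 8.617×10⁻⁵ × 2060 K = 0.177510 eV.
Eᵢ/kT = 0.299701, 2.35480, 3.27306.
Z = Σ gᵢe^(−Eᵢ/kT) = 2·e^(−0.299701) + 6·e^(−2.35480) + 3·e^(−3.27306) = 1.48208 + 0.569475 + 0.113671 = 2.16523.
F = −kT ln Z = −0.177510 × ln(2.16523) = −0.177510 × 0.772527 = -0.1371 eV.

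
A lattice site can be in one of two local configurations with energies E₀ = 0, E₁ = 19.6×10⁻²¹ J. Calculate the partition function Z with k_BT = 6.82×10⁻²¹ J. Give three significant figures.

Z = 1.06

Eᵢ/kT = 0, 2.8739.
Z = Σ e^(−Eᵢ/kT) = e^(−0) + e^(−2.8739) = 1.0000 + 0.056478 = 1.0565.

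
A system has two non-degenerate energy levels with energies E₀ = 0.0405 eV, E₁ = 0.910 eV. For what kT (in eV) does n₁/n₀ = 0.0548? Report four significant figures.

n₁/n₀ = exp[−(E₁−E₀)/kT] = 0.0548.
⇒ (E₁−E₀)/kT = ln(1/0.0548) = ln(18.2482) = 2.90407.
kT = 0.8695 eV / 2.90407 = 0.2994 eV.

0.2994 eV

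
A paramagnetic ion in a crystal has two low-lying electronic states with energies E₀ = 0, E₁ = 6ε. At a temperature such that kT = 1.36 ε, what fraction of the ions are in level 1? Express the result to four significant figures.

Eᵢ/kT = 0, 4.41176.
Z = Σ e^(−Eᵢ/kT) = e^(−0) + e^(−4.41176) = 1.00000 + 0.0121338 = 1.01213.
P₁ = e^(−E₁/kT) / Z = 0.0121338/1.01213 = 0.01199.

0.01199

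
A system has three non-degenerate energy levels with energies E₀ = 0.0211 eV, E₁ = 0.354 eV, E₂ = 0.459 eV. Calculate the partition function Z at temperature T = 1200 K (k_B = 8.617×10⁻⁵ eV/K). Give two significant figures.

k_BT = 8.617×10⁻⁵ × 1200 K = 0.1034 eV.
Eᵢ/kT = 0.2041, 3.424, 4.439.
Z = Σ e^(−Eᵢ/kT) = e^(−0.2041) + e^(−3.424) + e^(−4.439) = 0.8154 + 0.03258 + 0.01181 = 0.8598.

Z = 0.86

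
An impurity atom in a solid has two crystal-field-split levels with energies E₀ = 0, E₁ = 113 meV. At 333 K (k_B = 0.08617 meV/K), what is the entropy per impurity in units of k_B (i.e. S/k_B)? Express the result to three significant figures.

k_BT = 0.08617 × 333 K = 28.695 meV.
Eᵢ/kT = 0, 3.9380.
Z = Σ e^(−Eᵢ/kT) = e^(−0) + e^(−3.9380) = 1.0000 + 0.019487 = 1.0195.
⟨E⟩ = Σ EᵢPᵢ = 2.1599 meV.
S/k_B = ln Z + ⟨E⟩/kT = ln(1.0195) + 2.1599/28.695 = 0.019312 + 0.075271 = 0.0946.

0.0946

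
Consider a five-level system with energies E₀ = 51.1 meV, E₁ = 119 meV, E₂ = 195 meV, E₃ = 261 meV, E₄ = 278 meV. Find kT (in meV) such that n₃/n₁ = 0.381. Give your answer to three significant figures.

n₃/n₁ = exp[−(E₃−E₁)/kT] = 0.381.
⇒ (E₃−E₁)/kT = ln(1/0.381) = ln(2.6247) = 0.96497.
kT = 142 meV / 0.96497 = 147 meV.

147 meV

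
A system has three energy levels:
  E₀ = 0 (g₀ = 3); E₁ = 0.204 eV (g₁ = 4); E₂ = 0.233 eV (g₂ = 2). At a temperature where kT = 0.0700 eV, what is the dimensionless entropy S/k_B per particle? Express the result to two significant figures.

Eᵢ/kT = 0, 2.914, 3.329.
Z = Σ gᵢe^(−Eᵢ/kT) = 3·e^(−0) + 4·e^(−2.914) + 2·e^(−3.329) = 3.000 + 0.2170 + 0.07166 = 3.289.
⟨E⟩ = Σ EᵢPᵢ = 0.01854 eV.
S/k_B = ln Z + ⟨E⟩/kT = ln(3.289) + 0.01854/0.0700 = 1.191 + 0.2649 = 1.5.

1.5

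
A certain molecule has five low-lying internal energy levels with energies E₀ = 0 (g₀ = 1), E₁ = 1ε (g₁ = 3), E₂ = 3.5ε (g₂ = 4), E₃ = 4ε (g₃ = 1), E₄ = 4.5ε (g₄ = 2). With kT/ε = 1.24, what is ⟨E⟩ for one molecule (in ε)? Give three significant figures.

Eᵢ/kT = 0, 0.80645, 2.8226, 3.2258, 3.6290.
Z = Σ gᵢe^(−Eᵢ/kT) = 1·e^(−0) + 3·e^(−0.80645) + 4·e^(−2.8226) + 1·e^(−3.2258) + 2·e^(−3.6290) = 1.0000 + 1.3393 + 0.23780 + 0.039724 + 0.053085 = 2.6699.
⟨E⟩ = Σ Eᵢ gᵢe^(−Eᵢ/kT) / Z = (0·1.0000 + 1·1.3393 + 3.5·0.23780 + 4·0.039724 + 4.5·0.053085) / 2.6699 = 0.962 ε.

0.962 ε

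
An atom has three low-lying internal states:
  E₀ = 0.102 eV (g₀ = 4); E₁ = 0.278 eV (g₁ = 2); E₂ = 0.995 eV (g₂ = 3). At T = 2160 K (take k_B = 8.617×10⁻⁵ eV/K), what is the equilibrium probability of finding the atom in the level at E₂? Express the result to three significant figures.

k_BT = 8.617×10⁻⁵ × 2160 K = 0.18613 eV.
Eᵢ/kT = 0.54800, 1.4936, 5.3457.
Z = Σ gᵢe^(−Eᵢ/kT) = 4·e^(−0.54800) + 2·e^(−1.4936) + 3·e^(−5.3457) = 2.3124 + 0.44913 + 0.014306 = 2.7758.
P₂ = g₂ e^(−E₂/kT) / Z = 0.014306/2.7758 = 0.00515.

0.00515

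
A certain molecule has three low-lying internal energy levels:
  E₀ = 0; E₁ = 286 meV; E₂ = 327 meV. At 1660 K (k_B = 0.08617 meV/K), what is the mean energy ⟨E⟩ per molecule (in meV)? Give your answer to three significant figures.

k_BT = 0.08617 × 1660 K = 143.04 meV.
Eᵢ/kT = 0, 1.9994, 2.2861.
Z = Σ e^(−Eᵢ/kT) = e^(−0) + e^(−1.9994) + e^(−2.2861) = 1.0000 + 0.13542 + 0.10166 = 1.2371.
⟨E⟩ = Σ Eᵢ e^(−Eᵢ/kT) / Z = (0·1.0000 + 286·0.13542 + 327·0.10166) / 1.2371 = 58.2 meV.

58.2 meV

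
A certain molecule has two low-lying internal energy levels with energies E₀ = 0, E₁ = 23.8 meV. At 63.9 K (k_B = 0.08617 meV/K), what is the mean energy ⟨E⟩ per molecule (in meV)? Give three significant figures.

k_BT = 0.08617 × 63.9 K = 5.5063 meV.
Eᵢ/kT = 0, 4.3223.
Z = Σ e^(−Eᵢ/kT) = e^(−0) + e^(−4.3223) = 1.0000 + 0.013269 = 1.0133.
⟨E⟩ = Σ Eᵢ e^(−Eᵢ/kT) / Z = (0·1.0000 + 23.8·0.013269) / 1.0133 = 0.312 meV.

0.312 meV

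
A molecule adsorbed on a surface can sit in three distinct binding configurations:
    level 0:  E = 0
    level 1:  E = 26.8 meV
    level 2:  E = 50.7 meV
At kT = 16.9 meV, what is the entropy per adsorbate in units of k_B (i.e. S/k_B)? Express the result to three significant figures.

0.605

Eᵢ/kT = 0, 1.5858, 3.0000.
Z = Σ e^(−Eᵢ/kT) = e^(−0) + e^(−1.5858) + e^(−3.0000) = 1.0000 + 0.20478 + 0.049787 = 1.2546.
⟨E⟩ = Σ EᵢPᵢ = 6.3863 meV.
S/k_B = ln Z + ⟨E⟩/kT = ln(1.2546) + 6.3863/16.9 = 0.22682 + 0.37789 = 0.605.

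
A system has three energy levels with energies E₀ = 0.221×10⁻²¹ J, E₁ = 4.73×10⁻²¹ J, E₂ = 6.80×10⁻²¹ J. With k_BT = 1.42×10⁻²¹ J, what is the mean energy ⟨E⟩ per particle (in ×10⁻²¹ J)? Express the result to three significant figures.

Eᵢ/kT = 0.15563, 3.3310, 4.7887.
Z = Σ e^(−Eᵢ/kT) = e^(−0.15563) + e^(−3.3310) + e^(−4.7887) = 0.85588 + 0.035757 + 0.0083233 = 0.89996.
⟨E⟩ = Σ Eᵢ e^(−Eᵢ/kT) / Z = (0.221·0.85588 + 4.73·0.035757 + 6.80·0.0083233) / 0.89996 = 0.461 ×10⁻²¹ J.

0.461 ×10⁻²¹ J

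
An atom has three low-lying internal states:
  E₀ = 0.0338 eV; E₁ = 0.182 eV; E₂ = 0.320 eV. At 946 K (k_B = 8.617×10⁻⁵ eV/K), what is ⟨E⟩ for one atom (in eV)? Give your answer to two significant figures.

0.061 eV

k_BT = 8.617×10⁻⁵ × 946 K = 0.08152 eV.
Eᵢ/kT = 0.4146, 2.233, 3.925.
Z = Σ e^(−Eᵢ/kT) = e^(−0.4146) + e^(−2.233) + e^(−3.925) = 0.6606 + 0.1072 + 0.01974 = 0.7875.
⟨E⟩ = Σ Eᵢ e^(−Eᵢ/kT) / Z = (0.0338·0.6606 + 0.182·0.1072 + 0.320·0.01974) / 0.7875 = 0.061 eV.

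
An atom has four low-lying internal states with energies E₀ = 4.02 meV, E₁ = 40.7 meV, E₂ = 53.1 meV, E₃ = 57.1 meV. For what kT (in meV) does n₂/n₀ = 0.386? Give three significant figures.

n₂/n₀ = exp[−(E₂−E₀)/kT] = 0.386.
⇒ (E₂−E₀)/kT = ln(1/0.386) = ln(2.5907) = 0.95193.
kT = 49.08 meV / 0.95193 = 51.6 meV.

51.6 meV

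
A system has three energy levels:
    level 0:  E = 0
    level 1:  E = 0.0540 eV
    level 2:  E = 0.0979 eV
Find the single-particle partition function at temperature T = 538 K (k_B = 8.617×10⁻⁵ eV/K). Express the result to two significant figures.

Z = 1.4

k_BT = 8.617×10⁻⁵ × 538 K = 0.04636 eV.
Eᵢ/kT = 0, 1.165, 2.112.
Z = Σ e^(−Eᵢ/kT) = e^(−0) + e^(−1.165) + e^(−2.112) = 1.000 + 0.3119 + 0.1210 = 1.433.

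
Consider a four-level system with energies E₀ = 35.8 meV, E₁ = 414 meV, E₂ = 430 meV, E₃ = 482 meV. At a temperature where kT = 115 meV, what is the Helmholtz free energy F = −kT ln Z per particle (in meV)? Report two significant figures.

Eᵢ/kT = 0.3113, 3.600, 3.739, 4.191.
Z = Σ e^(−Eᵢ/kT) = e^(−0.3113) + e^(−3.600) + e^(−3.739) + e^(−4.191) = 0.7325 + 0.02732 + 0.02378 + 0.01513 = 0.7987.
F = −kT ln Z = −115 × ln(0.7987) = −115 × -0.2248 = 26 meV.

26 meV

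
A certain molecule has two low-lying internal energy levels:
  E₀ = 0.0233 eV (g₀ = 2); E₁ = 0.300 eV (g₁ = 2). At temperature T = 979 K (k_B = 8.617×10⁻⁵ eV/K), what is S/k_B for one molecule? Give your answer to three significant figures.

k_BT = 8.617×10⁻⁵ × 979 K = 0.084360 eV.
Eᵢ/kT = 0.27620, 3.5562.
Z = Σ gᵢe^(−Eᵢ/kT) = 2·e^(−0.27620) + 2·e^(−3.5562) = 1.5173 + 0.057094 = 1.5744.
⟨E⟩ = Σ EᵢPᵢ = 0.033334 eV.
S/k_B = ln Z + ⟨E⟩/kT = ln(1.5744) + 0.033334/0.084360 = 0.45387 + 0.39514 = 0.849.

0.849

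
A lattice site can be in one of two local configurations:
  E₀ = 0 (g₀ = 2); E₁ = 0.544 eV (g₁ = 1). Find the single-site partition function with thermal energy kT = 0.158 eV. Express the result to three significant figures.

Z = 2.03

Eᵢ/kT = 0, 3.4430.
Z = Σ gᵢe^(−Eᵢ/kT) = 2·e^(−0) + 1·e^(−3.4430) = 2.0000 + 0.031969 = 2.0320.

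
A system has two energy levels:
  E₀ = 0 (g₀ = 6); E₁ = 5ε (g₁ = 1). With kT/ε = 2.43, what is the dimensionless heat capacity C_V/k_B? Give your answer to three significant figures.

Eᵢ/kT = 0, 2.0576.
Z = Σ gᵢe^(−Eᵢ/kT) = 6·e^(−0) + 1·e^(−2.0576) = 6.0000 + 0.12776 = 6.1278.
⟨E⟩ = 0.10425 ε, ⟨E²⟩ = 0.52123 ε².
C_V/k_B = (⟨E²⟩ − ⟨E⟩²)/(kT)² = (0.52123 − 0.010868)/5.9049 = 0.0864.

0.0864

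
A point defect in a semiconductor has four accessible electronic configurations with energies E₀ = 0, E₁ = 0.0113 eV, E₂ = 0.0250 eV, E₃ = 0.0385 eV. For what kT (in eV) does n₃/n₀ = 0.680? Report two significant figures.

n₃/n₀ = exp[−(E₃−E₀)/kT] = 0.680.
⇒ (E₃−E₀)/kT = ln(1/0.680) = ln(1.471) = 0.3859.
kT = 0.0385 eV / 0.3859 = 0.10 eV.

0.10 eV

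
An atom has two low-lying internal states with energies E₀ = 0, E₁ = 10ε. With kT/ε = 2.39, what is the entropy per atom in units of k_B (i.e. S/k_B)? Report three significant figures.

0.0779

Eᵢ/kT = 0, 4.1841.
Z = Σ e^(−Eᵢ/kT) = e^(−0) + e^(−4.1841) = 1.0000 + 0.015236 = 1.0152.
⟨E⟩ = Σ EᵢPᵢ = 0.15008 ε.
S/k_B = ln Z + ⟨E⟩/kT = ln(1.0152) + 0.15008/2.39 = 0.015086 + 0.062795 = 0.0779.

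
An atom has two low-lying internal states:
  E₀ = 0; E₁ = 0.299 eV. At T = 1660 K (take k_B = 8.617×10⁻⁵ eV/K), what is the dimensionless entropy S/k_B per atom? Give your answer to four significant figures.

0.3466

k_BT = 8.617×10⁻⁵ × 1660 K = 0.143042 eV.
Eᵢ/kT = 0, 2.09030.
Z = Σ e^(−Eᵢ/kT) = e^(−0) + e^(−2.09030) = 1.00000 + 0.123650 = 1.12365.
⟨E⟩ = Σ EᵢPᵢ = 0.0329029 eV.
S/k_B = ln Z + ⟨E⟩/kT = ln(1.12365) + 0.0329029/0.143042 = 0.116582 + 0.230023 = 0.3466.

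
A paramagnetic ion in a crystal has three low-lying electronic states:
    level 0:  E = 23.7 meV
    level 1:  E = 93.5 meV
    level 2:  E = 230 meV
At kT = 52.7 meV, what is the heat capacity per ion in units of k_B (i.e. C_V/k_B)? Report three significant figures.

0.489

Eᵢ/kT = 0.44972, 1.7742, 4.3643.
Z = Σ e^(−Eᵢ/kT) = e^(−0.44972) + e^(−1.7742) + e^(−4.3643) = 0.63781 + 0.16962 + 0.012724 = 0.82015.
⟨E⟩ = 41.336 meV, ⟨E²⟩ = 3065.6 meV².
C_V/k_B = (⟨E²⟩ − ⟨E⟩²)/(kT)² = (3065.6 − 1708.7)/2777.3 = 0.489.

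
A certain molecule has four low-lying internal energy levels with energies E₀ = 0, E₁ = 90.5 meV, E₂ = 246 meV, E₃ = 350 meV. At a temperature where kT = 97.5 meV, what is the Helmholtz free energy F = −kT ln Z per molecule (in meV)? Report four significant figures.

-39.73 meV

Eᵢ/kT = 0, 0.928205, 2.52308, 3.58974.
Z = Σ e^(−Eᵢ/kT) = e^(−0) + e^(−0.928205) + e^(−2.52308) + e^(−3.58974) = 1.00000 + 0.395263 + 0.0802122 + 0.0276055 = 1.50308.
F = −kT ln Z = −97.5 × ln(1.50308) = −97.5 × 0.407516 = -39.73 meV.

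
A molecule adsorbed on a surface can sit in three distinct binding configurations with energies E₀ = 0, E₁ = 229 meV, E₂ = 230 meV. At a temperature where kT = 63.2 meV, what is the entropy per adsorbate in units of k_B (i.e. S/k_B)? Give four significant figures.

0.2343

Eᵢ/kT = 0, 3.62342, 3.63924.
Z = Σ e^(−Eᵢ/kT) = e^(−0) + e^(−3.62342) + e^(−3.63924) = 1.00000 + 0.0266912 + 0.0262723 = 1.05296.
⟨E⟩ = Σ EᵢPᵢ = 11.5436 meV.
S/k_B = ln Z + ⟨E⟩/kT = ln(1.05296) + 11.5436/63.2 = 0.0516052 + 0.182652 = 0.2343.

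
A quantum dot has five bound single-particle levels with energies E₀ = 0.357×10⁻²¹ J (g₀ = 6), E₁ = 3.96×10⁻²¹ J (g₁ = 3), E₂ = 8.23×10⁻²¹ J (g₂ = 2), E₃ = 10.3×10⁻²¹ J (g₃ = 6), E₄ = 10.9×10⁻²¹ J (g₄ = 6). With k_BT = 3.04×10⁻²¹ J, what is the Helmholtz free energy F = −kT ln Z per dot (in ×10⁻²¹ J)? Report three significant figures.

-5.76 ×10⁻²¹ J

Eᵢ/kT = 0.11743, 1.3026, 2.7072, 3.3882, 3.5855.
Z = Σ gᵢe^(−Eᵢ/kT) = 6·e^(−0.11743) + 3·e^(−1.3026) + 2·e^(−2.7072) + 6·e^(−3.3882) + 6·e^(−3.5855) = 5.3352 + 0.81547 + 0.13345 + 0.20262 + 0.16634 = 6.6531.
F = −kT ln Z = −3.04 × ln(6.6531) = −3.04 × 1.8951 = -5.76 ×10⁻²¹ J.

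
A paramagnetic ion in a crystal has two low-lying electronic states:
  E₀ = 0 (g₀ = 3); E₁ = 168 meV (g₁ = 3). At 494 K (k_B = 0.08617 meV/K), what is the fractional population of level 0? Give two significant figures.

k_BT = 0.08617 × 494 K = 42.57 meV.
Eᵢ/kT = 0, 3.946.
Z = Σ gᵢe^(−Eᵢ/kT) = 3·e^(−0) + 3·e^(−3.946) = 3.000 + 0.05800 = 3.058.
P₀ = g₀ e^(−E₀/kT) / Z = 3.000/3.058 = 0.98.

0.98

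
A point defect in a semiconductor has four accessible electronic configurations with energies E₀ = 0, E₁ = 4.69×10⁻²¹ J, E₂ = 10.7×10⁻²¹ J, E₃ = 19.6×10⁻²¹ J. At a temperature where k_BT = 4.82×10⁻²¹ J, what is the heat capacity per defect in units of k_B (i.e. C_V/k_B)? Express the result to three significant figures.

Eᵢ/kT = 0, 0.97303, 2.2199, 4.0664.
Z = Σ e^(−Eᵢ/kT) = e^(−0) + e^(−0.97303) + e^(−2.2199) + e^(−4.0664) = 1.0000 + 0.37794 + 0.10862 + 0.017139 = 1.5037.
⟨E⟩ = 2.1751, ⟨E²⟩ = 18.177.
C_V/k_B = (⟨E²⟩ − ⟨E⟩²)/(kT)² = (18.177 − 4.7311)/23.232 = 0.579.

0.579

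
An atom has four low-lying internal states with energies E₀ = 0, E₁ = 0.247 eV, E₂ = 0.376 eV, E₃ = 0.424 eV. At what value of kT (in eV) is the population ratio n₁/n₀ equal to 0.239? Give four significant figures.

n₁/n₀ = exp[−(E₁−E₀)/kT] = 0.239.
⇒ (E₁−E₀)/kT = ln(1/0.239) = ln(4.18410) = 1.43129.
kT = 0.247 eV / 1.43129 = 0.1726 eV.

0.1726 eV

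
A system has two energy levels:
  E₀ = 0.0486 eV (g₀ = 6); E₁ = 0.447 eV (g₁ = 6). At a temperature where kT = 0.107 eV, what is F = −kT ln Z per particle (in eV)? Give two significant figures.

-0.15 eV

Eᵢ/kT = 0.4542, 4.178.
Z = Σ gᵢe^(−Eᵢ/kT) = 6·e^(−0.4542) + 6·e^(−4.178) = 3.810 + 0.09197 = 3.902.
F = −kT ln Z = −0.107 × ln(3.902) = −0.107 × 1.361 = -0.15 eV.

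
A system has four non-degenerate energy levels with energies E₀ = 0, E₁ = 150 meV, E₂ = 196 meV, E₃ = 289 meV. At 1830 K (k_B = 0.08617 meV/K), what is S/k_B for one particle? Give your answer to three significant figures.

k_BT = 0.08617 × 1830 K = 157.69 meV.
Eᵢ/kT = 0, 0.95123, 1.2429, 1.8327.
Z = Σ e^(−Eᵢ/kT) = e^(−0) + e^(−0.95123) + e^(−1.2429) + e^(−1.8327) = 1.0000 + 0.38627 + 0.28855 + 0.15998 = 1.8348.
⟨E⟩ = Σ EᵢPᵢ = 87.601 meV.
S/k_B = ln Z + ⟨E⟩/kT = ln(1.8348) + 87.601/157.69 = 0.60694 + 0.55553 = 1.16.

1.16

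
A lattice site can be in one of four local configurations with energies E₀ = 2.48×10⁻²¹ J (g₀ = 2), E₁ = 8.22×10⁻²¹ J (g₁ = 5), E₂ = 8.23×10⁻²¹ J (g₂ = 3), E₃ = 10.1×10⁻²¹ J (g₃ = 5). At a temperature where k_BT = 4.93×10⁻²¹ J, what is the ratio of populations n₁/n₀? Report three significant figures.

n₁/n₀ = (g₁/g₀) exp[−(E₁−E₀)/kT] = (5/2) × exp(−(5.74 ×10⁻²¹ J)/(4.93 ×10⁻²¹ J)) = (5/2) × exp(-1.1643) = 0.780.

0.780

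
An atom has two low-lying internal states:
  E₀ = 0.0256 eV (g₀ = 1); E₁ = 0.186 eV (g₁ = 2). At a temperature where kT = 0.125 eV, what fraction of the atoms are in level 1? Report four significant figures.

Eᵢ/kT = 0.204800, 1.48800.
Z = Σ gᵢe^(−Eᵢ/kT) = 1·e^(−0.204800) + 2·e^(−1.48800) = 0.814810 + 0.451648 = 1.26646.
P₁ = g₁ e^(−E₁/kT) / Z = 0.451648/1.26646 = 0.3566.

0.3566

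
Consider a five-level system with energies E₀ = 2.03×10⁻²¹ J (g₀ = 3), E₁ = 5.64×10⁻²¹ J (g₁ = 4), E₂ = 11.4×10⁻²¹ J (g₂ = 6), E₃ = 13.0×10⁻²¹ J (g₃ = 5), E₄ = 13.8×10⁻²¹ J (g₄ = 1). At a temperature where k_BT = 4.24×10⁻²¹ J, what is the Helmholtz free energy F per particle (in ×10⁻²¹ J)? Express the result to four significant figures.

-5.426 ×10⁻²¹ J

Eᵢ/kT = 0.478774, 1.33019, 2.68868, 3.06604, 3.25472.
Z = Σ gᵢe^(−Eᵢ/kT) = 3·e^(−0.478774) + 4·e^(−1.33019) + 6·e^(−2.68868) + 5·e^(−3.06604) + 1·e^(−3.25472) = 1.85863 + 1.05771 + 0.407824 + 0.233027 + 0.0385916 = 3.59578.
F = −kT ln Z = −4.24 × ln(3.59578) = −4.24 × 1.27976 = -5.426 ×10⁻²¹ J.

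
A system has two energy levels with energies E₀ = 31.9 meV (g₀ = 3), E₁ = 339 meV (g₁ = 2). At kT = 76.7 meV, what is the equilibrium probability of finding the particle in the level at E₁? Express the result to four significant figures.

Eᵢ/kT = 0.415906, 4.41982.
Z = Σ gᵢe^(−Eᵢ/kT) = 3·e^(−0.415906) + 2·e^(−4.41982) = 1.97923 + 0.0240728 = 2.00330.
P₁ = g₁ e^(−E₁/kT) / Z = 0.0240728/2.00330 = 0.01202.

0.01202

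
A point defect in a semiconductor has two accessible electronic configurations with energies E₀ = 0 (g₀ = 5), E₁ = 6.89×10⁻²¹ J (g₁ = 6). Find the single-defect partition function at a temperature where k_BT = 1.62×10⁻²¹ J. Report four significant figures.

Z = 5.085

Eᵢ/kT = 0, 4.25309.
Z = Σ gᵢe^(−Eᵢ/kT) = 5·e^(−0) + 6·e^(−4.25309) = 5.00000 + 0.0853214 = 5.08532.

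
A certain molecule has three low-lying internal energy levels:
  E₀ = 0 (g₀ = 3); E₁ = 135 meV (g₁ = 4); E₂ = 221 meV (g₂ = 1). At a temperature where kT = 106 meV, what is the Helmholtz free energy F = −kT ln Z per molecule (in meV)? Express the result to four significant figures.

-153.2 meV

Eᵢ/kT = 0, 1.27358, 2.08491.
Z = Σ gᵢe^(−Eᵢ/kT) = 3·e^(−0) + 4·e^(−1.27358) + 1·e^(−2.08491) = 3.00000 + 1.11931 + 0.124318 = 4.24363.
F = −kT ln Z = −106 × ln(4.24363) = −106 × 1.44542 = -153.2 meV.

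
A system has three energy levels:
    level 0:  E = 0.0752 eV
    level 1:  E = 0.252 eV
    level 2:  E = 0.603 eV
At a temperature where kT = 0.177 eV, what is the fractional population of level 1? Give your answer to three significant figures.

0.260

Eᵢ/kT = 0.42486, 1.4237, 3.4068.
Z = Σ e^(−Eᵢ/kT) = e^(−0.42486) + e^(−1.4237) + e^(−3.4068) = 0.65386 + 0.24082 + 0.033147 = 0.92783.
P₁ = e^(−E₁/kT) / Z = 0.24082/0.92783 = 0.260.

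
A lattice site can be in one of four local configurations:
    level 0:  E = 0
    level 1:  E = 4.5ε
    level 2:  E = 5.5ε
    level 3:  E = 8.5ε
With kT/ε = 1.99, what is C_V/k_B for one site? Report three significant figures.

Eᵢ/kT = 0, 2.2613, 2.7638, 4.2714.
Z = Σ e^(−Eᵢ/kT) = e^(−0) + e^(−2.2613) + e^(−2.7638) + e^(−4.2714) = 1.0000 + 0.10421 + 0.063052 + 0.013962 = 1.1812.
⟨E⟩ = 0.79107 ε, ⟨E²⟩ = 4.2553 ε².
C_V/k_B = (⟨E²⟩ − ⟨E⟩²)/(kT)² = (4.2553 − 0.62579)/3.9601 = 0.917.

0.917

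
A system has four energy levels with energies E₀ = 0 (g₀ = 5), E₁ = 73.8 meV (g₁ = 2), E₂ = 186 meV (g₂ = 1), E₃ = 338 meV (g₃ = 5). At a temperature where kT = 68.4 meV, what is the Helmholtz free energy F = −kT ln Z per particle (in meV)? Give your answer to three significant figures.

-120 meV

Eᵢ/kT = 0, 1.0789, 2.7193, 4.9415.
Z = Σ gᵢe^(−Eᵢ/kT) = 5·e^(−0) + 2·e^(−1.0789) + 1·e^(−2.7193) + 5·e^(−4.9415) = 5.0000 + 0.67994 + 0.065921 + 0.035719 = 5.7816.
F = −kT ln Z = −68.4 × ln(5.7816) = −68.4 × 1.7547 = -120 meV.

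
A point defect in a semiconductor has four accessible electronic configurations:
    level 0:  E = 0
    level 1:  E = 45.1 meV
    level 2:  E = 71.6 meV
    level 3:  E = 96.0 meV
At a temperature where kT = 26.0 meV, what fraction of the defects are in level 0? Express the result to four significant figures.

Eᵢ/kT = 0, 1.73462, 2.75385, 3.69231.
Z = Σ e^(−Eᵢ/kT) = e^(−0) + e^(−1.73462) + e^(−2.75385) + e^(−3.69231) = 1.00000 + 0.176467 + 0.0636822 + 0.0249144 = 1.26506.
P₀ = e^(−E₀/kT) / Z = 1.00000/1.26506 = 0.7905.

0.7905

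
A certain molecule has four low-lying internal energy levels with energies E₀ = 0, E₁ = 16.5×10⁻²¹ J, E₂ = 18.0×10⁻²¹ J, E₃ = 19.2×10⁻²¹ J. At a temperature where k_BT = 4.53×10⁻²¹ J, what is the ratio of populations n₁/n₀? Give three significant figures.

0.0262

n₁/n₀ = exp[−(E₁−E₀)/kT] = exp(−(16.5 ×10⁻²¹ J)/(4.53 ×10⁻²¹ J)) = exp(-3.6424) = 0.0262.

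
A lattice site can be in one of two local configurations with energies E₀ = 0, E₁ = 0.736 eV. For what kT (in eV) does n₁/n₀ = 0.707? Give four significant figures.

n₁/n₀ = exp[−(E₁−E₀)/kT] = 0.707.
⇒ (E₁−E₀)/kT = ln(1/0.707) = ln(1.41443) = 0.346727.
kT = 0.736 eV / 0.346727 = 2.123 eV.

2.123 eV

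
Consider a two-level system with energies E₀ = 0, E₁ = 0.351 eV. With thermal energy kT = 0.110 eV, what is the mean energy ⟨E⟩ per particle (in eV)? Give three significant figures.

0.0139 eV

Eᵢ/kT = 0, 3.1909.
Z = Σ e^(−Eᵢ/kT) = e^(−0) + e^(−3.1909) = 1.0000 + 0.041135 = 1.0411.
⟨E⟩ = Σ Eᵢ e^(−Eᵢ/kT) / Z = (0·1.0000 + 0.351·0.041135) / 1.0411 = 0.0139 eV.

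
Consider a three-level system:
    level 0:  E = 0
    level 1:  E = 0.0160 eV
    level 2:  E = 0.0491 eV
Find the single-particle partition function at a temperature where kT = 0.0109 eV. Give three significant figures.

Eᵢ/kT = 0, 1.4679, 4.5046.
Z = Σ e^(−Eᵢ/kT) = e^(−0) + e^(−1.4679) + e^(−4.5046) = 1.0000 + 0.23041 + 0.011058 = 1.2415.

Z = 1.24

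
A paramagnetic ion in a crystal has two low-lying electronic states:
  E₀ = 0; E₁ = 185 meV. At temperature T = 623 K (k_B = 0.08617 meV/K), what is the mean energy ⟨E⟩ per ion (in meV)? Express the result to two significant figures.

5.7 meV

k_BT = 0.08617 × 623 K = 53.68 meV.
Eᵢ/kT = 0, 3.446.
Z = Σ e^(−Eᵢ/kT) = e^(−0) + e^(−3.446) = 1.000 + 0.03187 = 1.032.
⟨E⟩ = Σ Eᵢ e^(−Eᵢ/kT) / Z = (0·1.000 + 185·0.03187) / 1.032 = 5.7 meV.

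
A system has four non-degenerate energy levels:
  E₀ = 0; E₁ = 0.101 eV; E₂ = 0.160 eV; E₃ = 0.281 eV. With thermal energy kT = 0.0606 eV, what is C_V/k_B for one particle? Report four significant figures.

Eᵢ/kT = 0, 1.66667, 2.64026, 4.63696.
Z = Σ e^(−Eᵢ/kT) = e^(−0) + e^(−1.66667) + e^(−2.64026) + e^(−4.63696) = 1.00000 + 0.188875 + 0.0713427 + 0.00968710 = 1.26990.
⟨E⟩ = 0.0261543 eV, ⟨E²⟩ = 0.00355775 eV².
C_V/k_B = (⟨E²⟩ − ⟨E⟩²)/(kT)² = (0.00355775 − 0.000684047)/0.00367236 = 0.7825.

0.7825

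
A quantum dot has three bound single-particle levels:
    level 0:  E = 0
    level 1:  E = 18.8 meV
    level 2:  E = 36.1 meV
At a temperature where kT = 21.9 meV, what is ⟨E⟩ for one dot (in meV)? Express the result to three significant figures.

9.23 meV

Eᵢ/kT = 0, 0.85845, 1.6484.
Z = Σ e^(−Eᵢ/kT) = e^(−0) + e^(−0.85845) + e^(−1.6484) = 1.0000 + 0.42382 + 0.19236 = 1.6162.
⟨E⟩ = Σ Eᵢ e^(−Eᵢ/kT) / Z = (0·1.0000 + 18.8·0.42382 + 36.1·0.19236) / 1.6162 = 9.23 meV.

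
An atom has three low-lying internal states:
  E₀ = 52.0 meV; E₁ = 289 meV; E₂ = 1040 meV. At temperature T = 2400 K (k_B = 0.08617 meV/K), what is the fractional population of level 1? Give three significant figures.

k_BT = 0.08617 × 2400 K = 206.81 meV.
Eᵢ/kT = 0.25144, 1.3974, 5.0288.
Z = Σ e^(−Eᵢ/kT) = e^(−0.25144) + e^(−1.3974) + e^(−5.0288) = 0.77768 + 0.24724 + 0.0065467 = 1.0315.
P₁ = e^(−E₁/kT) / Z = 0.24724/1.0315 = 0.240.

0.240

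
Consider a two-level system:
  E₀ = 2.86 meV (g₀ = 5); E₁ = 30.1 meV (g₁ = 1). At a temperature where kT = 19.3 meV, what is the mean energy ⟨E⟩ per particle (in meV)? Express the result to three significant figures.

Eᵢ/kT = 0.14819, 1.5596.
Z = Σ gᵢe^(−Eᵢ/kT) = 5·e^(−0.14819) + 1·e^(−1.5596) = 4.3113 + 0.21022 = 4.5215.
⟨E⟩ = Σ Eᵢ gᵢe^(−Eᵢ/kT) / Z = (2.86·4.3113 + 30.1·0.21022) / 4.5215 = 4.13 meV.

4.13 meV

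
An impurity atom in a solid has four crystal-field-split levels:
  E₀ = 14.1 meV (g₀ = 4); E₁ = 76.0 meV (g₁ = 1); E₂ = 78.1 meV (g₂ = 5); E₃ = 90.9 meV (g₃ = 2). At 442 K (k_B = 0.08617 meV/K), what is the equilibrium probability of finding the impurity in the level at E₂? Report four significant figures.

0.1727

k_BT = 0.08617 × 442 K = 38.0871 meV.
Eᵢ/kT = 0.370204, 1.99543, 2.05056, 2.38663.
Z = Σ gᵢe^(−Eᵢ/kT) = 4·e^(−0.370204) + 1·e^(−1.99543) + 5·e^(−2.05056) + 2·e^(−2.38663) = 2.76237 + 0.135955 + 0.643314 + 0.183878 = 3.72552.
P₂ = g₂ e^(−E₂/kT) / Z = 0.643314/3.72552 = 0.1727.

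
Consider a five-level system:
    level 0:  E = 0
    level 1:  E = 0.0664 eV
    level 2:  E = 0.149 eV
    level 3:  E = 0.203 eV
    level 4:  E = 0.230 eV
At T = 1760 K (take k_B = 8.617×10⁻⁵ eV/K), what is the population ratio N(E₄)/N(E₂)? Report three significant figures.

k_BT = 8.617×10⁻⁵ × 1760 K = 0.15166 eV.
n₄/n₂ = exp[−(E₄−E₂)/kT] = exp(−(0.081 eV)/(0.15166 eV)) = exp(-0.53409) = 0.586.

0.586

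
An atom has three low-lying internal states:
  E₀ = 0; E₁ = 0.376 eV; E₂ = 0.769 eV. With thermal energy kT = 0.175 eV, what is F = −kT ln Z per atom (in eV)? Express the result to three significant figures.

-0.0212 eV

Eᵢ/kT = 0, 2.1486, 4.3943.
Z = Σ e^(−Eᵢ/kT) = e^(−0) + e^(−2.1486) + e^(−4.3943) = 1.0000 + 0.11665 + 0.012348 = 1.1290.
F = −kT ln Z = −0.175 × ln(1.1290) = −0.175 × 0.12133 = -0.0212 eV.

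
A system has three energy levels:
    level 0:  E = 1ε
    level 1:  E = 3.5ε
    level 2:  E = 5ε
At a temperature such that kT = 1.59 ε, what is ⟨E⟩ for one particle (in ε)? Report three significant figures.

Eᵢ/kT = 0.62893, 2.2013, 3.1447.
Z = Σ e^(−Eᵢ/kT) = e^(−0.62893) + e^(−2.2013) + e^(−3.1447) = 0.53316 + 0.11066 + 0.043080 = 0.68690.
⟨E⟩ = Σ Eᵢ e^(−Eᵢ/kT) / Z = (1·0.53316 + 3.5·0.11066 + 5·0.043080) / 0.68690 = 1.65 ε.

1.65 ε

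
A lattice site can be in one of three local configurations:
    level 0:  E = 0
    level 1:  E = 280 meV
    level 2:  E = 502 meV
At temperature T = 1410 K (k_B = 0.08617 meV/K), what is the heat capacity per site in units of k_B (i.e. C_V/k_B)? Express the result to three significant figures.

0.650

k_BT = 0.08617 × 1410 K = 121.50 meV.
Eᵢ/kT = 0, 2.3045, 4.1317.
Z = Σ e^(−Eᵢ/kT) = e^(−0) + e^(−2.3045) + e^(−4.1317) = 1.0000 + 0.099809 + 0.016056 = 1.1159.
⟨E⟩ = 32.267 meV, ⟨E²⟩ = 10638 meV².
C_V/k_B = (⟨E²⟩ − ⟨E⟩²)/(kT)² = (10638 − 1041.2)/14762 = 0.650.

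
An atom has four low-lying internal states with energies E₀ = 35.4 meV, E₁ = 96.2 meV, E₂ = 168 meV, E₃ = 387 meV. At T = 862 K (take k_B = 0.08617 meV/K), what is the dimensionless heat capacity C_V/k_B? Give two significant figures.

k_BT = 0.08617 × 862 K = 74.28 meV.
Eᵢ/kT = 0.4766, 1.295, 2.262, 5.210.
Z = Σ e^(−Eᵢ/kT) = e^(−0.4766) + e^(−1.295) + e^(−2.262) + e^(−5.210) = 0.6209 + 0.2739 + 0.1041 + 0.005462 = 1.004.
⟨E⟩ = 67.66 meV, ⟨E²⟩ = 7041 meV².
C_V/k_B = (⟨E²⟩ − ⟨E⟩²)/(kT)² = (7041 − 4578)/5518 = 0.45.

0.45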